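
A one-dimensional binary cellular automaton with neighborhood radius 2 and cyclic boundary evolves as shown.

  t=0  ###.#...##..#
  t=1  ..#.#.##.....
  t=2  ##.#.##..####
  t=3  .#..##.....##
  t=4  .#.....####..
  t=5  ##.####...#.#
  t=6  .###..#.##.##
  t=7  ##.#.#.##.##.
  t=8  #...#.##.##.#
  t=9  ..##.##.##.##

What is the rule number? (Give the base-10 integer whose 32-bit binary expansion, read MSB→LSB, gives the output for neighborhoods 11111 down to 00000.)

3101101087

  [31] ##### => #  t=2,i=11
  [30] ####. => .  t=0,i=1
  [29] ###.# => #  t=0,i=2
  [28] ###.. => #  t=4,i=10
  [27] ##.## => #  t=5,i=2
  [26] ##.#. => .  t=0,i=3
  [25] ##..# => .  t=0,i=10
  [24] ##... => .  t=1,i=8
  [23] #.### => #  t=5,i=3
  [22] #.##. => #  t=1,i=6
  [21] #.#.# => .  t=1,i=4
  [20] #.#.. => #  t=0,i=4
  [19] #..## => .  t=0,i=11
  [18] #..#. => #  t=6,i=5
  [17] #...# => #  t=0,i=6
  [16] #.... => #  t=1,i=9
  [15] .#### => .  t=0,i=0
  [14] .###. => .  t=5,i=0
  [13] .##.# => .  t=3,i=12
  [12] .##.. => .  t=0,i=9
  [11] .#.## => #  t=1,i=5
  [10] .#.#. => #  t=1,i=3
  [9] .#..# => .  t=3,i=2
  [8] .#... => .  t=0,i=5
  [7] ..### => .  t=0,i=12
  [6] ..##. => .  t=0,i=8
  [5] ..#.# => .  t=1,i=2
  [4] ..#.. => #  t=4,i=1
  [3] ...## => #  t=0,i=7
  [2] ...#. => #  t=1,i=1
  [1] ....# => #  t=1,i=0
  [0] ..... => #  t=1,i=10
  bits 10111000110101110000110000011111 = 3101101087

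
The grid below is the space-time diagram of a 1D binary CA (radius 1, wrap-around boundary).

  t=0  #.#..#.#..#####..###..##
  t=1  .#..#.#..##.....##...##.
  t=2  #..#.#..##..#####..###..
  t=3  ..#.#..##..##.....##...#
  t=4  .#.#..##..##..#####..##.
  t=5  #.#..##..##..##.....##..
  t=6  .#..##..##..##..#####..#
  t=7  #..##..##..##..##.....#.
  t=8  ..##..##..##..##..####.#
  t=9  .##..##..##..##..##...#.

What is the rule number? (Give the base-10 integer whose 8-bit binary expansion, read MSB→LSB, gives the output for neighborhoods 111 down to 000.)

  ### -> .   bit 7 = 0  t=0,i=11
  ##. -> .   bit 6 = 0  t=0,i=0
  #.# -> #   bit 5 = 1  t=0,i=1
  #.. -> .   bit 4 = 0  t=0,i=3
  .## -> #   bit 3 = 1  t=0,i=10
  .#. -> .   bit 2 = 0  t=0,i=2
  ..# -> #   bit 1 = 1  t=0,i=4
  ... -> #   bit 0 = 1  t=1,i=12
  bits 00101011 = 43

43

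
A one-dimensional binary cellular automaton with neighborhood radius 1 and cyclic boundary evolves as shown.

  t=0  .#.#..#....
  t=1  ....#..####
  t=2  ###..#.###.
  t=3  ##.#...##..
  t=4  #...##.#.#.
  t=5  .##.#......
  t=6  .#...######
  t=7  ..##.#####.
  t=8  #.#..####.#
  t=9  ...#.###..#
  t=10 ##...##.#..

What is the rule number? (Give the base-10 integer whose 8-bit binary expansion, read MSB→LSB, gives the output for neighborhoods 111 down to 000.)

  ###|#  b7=1 t=1,i=8
  ##.|.  b6=0 t=1,i=10
  #.#|.  b5=0 t=0,i=2
  #..|#  b4=1 t=0,i=4
  .##|#  b3=1 t=1,i=7
  .#.|.  b2=0 t=0,i=1
  ..#|.  b1=0 t=0,i=0
  ...|#  b0=1 t=0,i=8
  bits 10011001 = 153

153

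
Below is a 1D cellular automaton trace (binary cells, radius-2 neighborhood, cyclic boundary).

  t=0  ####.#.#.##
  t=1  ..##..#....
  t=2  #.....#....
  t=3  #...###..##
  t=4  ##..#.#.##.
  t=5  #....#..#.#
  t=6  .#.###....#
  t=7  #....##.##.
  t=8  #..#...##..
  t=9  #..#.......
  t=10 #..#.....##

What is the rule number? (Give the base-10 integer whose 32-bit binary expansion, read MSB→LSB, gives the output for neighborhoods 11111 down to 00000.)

2035811478

  nb #####: next=.  (t=0,i=0, bit31=0)
  nb ####.: next=#  (t=0,i=2, bit30=1)
  nb ###.#: next=#  (t=0,i=3, bit29=1)
  nb ###..: next=#  (t=3,i=0, bit28=1)
  nb ##.##: next=#  (t=4,i=10, bit27=1)
  nb ##.#.: next=.  (t=0,i=4, bit26=0)
  nb ##..#: next=.  (t=1,i=4, bit25=0)
  nb ##...: next=#  (t=3,i=1, bit24=1)
  nb #.###: next=.  (t=0,i=9, bit23=0)
  nb #.##.: next=#  (t=4,i=0, bit22=1)
  nb #.#.#: next=.  (t=0,i=5, bit21=0)
  nb #.#..: next=#  (t=7,i=0, bit20=1)
  nb #..##: next=#  (t=3,i=8, bit19=1)
  nb #..#.: next=.  (t=1,i=5, bit18=0)
  nb #...#: next=.  (t=3,i=2, bit17=0)
  nb #....: next=.  (t=1,i=8, bit16=0)
  nb .####: next=.  (t=0,i=10, bit15=0)
  nb .###.: next=.  (t=3,i=5, bit14=0)
  nb .##.#: next=.  (t=4,i=9, bit13=0)
  nb .##..: next=.  (t=1,i=3, bit12=0)
  nb .#.##: next=.  (t=0,i=8, bit11=0)
  nb .#.#.: next=#  (t=0,i=6, bit10=1)
  nb .#..#: next=.  (t=5,i=6, bit9=0)
  nb .#...: next=.  (t=1,i=7, bit8=0)
  nb ..###: next=#  (t=3,i=4, bit7=1)
  nb ..##.: next=.  (t=1,i=2, bit6=0)
  nb ..#.#: next=.  (t=4,i=4, bit5=0)
  nb ..#..: next=#  (t=1,i=6, bit4=1)
  nb ...##: next=.  (t=1,i=1, bit3=0)
  nb ...#.: next=#  (t=2,i=5, bit2=1)
  nb ....#: next=#  (t=1,i=0, bit1=1)
  nb .....: next=.  (t=1,i=9, bit0=0)
  bits 01111001010110000000010010010110 = 2035811478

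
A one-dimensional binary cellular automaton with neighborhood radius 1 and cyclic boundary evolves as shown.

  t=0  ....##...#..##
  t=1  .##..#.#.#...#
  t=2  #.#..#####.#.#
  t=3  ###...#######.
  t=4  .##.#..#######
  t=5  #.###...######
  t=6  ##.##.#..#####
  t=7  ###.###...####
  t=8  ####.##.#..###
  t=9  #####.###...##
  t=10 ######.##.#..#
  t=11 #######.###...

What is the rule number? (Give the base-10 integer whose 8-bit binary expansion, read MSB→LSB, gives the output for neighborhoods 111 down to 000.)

  nb ###: next=#  (t=2,i=6, bit7=1)
  nb ##.: next=#  (t=0,i=5, bit6=1)
  nb #.#: next=#  (t=1,i=0, bit5=1)
  nb #..: next=.  (t=0,i=0, bit4=0)
  nb .##: next=.  (t=0,i=4, bit3=0)
  nb .#.: next=#  (t=0,i=9, bit2=1)
  nb ..#: next=.  (t=0,i=3, bit1=0)
  nb ...: next=#  (t=0,i=1, bit0=1)
  bits 11100101 = 229

229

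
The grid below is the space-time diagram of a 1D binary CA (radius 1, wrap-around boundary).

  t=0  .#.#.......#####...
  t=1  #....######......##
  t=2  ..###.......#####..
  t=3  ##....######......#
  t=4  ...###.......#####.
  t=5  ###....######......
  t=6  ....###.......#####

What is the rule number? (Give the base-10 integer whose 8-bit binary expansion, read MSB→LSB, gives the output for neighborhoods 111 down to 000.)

  ### -> .   bit 7 = 0  t=0,i=12
  ##. -> .   bit 6 = 0  t=0,i=15
  #.# -> .   bit 5 = 0  t=0,i=2
  #.. -> .   bit 4 = 0  t=0,i=4
  .## -> .   bit 3 = 0  t=0,i=11
  .#. -> .   bit 2 = 0  t=0,i=1
  ..# -> #   bit 1 = 1  t=0,i=0
  ... -> #   bit 0 = 1  t=0,i=5
  bits 00000011 = 3

3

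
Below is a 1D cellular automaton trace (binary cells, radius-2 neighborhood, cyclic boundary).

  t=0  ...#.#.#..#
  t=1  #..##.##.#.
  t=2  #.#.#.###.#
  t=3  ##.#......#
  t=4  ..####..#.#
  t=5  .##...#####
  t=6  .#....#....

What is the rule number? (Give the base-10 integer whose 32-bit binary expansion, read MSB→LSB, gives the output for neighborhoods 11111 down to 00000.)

106767778

  [31] ##### => .  t=5,i=8
  [30] ####. => .  t=4,i=4
  [29] ###.# => .  t=2,i=8
  [28] ###.. => .  t=4,i=5
  [27] ##.## => .  t=1,i=5
  [26] ##.#. => #  t=1,i=8
  [25] ##..# => #  t=4,i=6
  [24] ##... => .  t=5,i=3
  [23] #.### => .  t=2,i=6
  [22] #.##. => #  t=1,i=6
  [21] #.#.# => .  t=0,i=5
  [20] #.#.. => #  t=0,i=7
  [19] #..## => #  t=1,i=2
  [18] #..#. => #  t=0,i=9
  [17] #...# => .  t=0,i=1
  [16] #.... => #  t=3,i=5
  [15] .#### => .  t=4,i=3
  [14] .###. => .  t=2,i=7
  [13] .##.# => #  t=1,i=4
  [12] .##.. => .  t=5,i=2
  [11] .#.## => .  t=2,i=5
  [10] .#.#. => #  t=0,i=4
  [9] .#..# => .  t=0,i=8
  [8] .#... => #  t=0,i=0
  [7] ..### => #  t=3,i=10
  [6] ..##. => .  t=1,i=3
  [5] ..#.# => #  t=0,i=3
  [4] ..#.. => .  t=0,i=10
  [3] ...## => .  t=3,i=9
  [2] ...#. => .  t=0,i=2
  [1] ....# => #  t=3,i=8
  [0] ..... => .  t=3,i=6
  bits 00000110010111010010010110100010 = 106767778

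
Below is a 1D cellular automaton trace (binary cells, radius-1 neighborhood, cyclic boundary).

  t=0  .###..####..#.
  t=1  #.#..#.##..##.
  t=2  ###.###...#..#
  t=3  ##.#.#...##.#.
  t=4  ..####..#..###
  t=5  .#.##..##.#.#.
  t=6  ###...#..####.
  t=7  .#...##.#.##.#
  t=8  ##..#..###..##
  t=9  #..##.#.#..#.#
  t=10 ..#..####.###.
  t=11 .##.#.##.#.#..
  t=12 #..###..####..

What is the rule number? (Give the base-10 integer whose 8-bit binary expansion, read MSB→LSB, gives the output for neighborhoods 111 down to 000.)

  nb ###: next=#  (t=0,i=2, bit7=1)
  nb ##.: next=.  (t=0,i=3, bit6=0)
  nb #.#: next=#  (t=1,i=1, bit5=1)
  nb #..: next=.  (t=0,i=4, bit4=0)
  nb .##: next=.  (t=0,i=1, bit3=0)
  nb .#.: next=#  (t=0,i=12, bit2=1)
  nb ..#: next=#  (t=0,i=0, bit1=1)
  nb ...: next=.  (t=2,i=8, bit0=0)
  bits 10100110 = 166

166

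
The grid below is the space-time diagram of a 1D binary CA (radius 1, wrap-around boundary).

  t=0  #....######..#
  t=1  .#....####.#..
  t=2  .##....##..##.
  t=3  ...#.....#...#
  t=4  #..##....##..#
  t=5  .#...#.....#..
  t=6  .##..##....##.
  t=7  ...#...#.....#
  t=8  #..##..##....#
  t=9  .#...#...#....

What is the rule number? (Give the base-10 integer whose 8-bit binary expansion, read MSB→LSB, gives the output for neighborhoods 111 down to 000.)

148

  [7] ### => #  t=0,i=6
  [6] ##. => .  t=0,i=0
  [5] #.# => .  t=1,i=10
  [4] #.. => #  t=0,i=1
  [3] .## => .  t=0,i=5
  [2] .#. => #  t=1,i=1
  [1] ..# => .  t=0,i=4
  [0] ... => .  t=0,i=2
  bits 10010100 = 148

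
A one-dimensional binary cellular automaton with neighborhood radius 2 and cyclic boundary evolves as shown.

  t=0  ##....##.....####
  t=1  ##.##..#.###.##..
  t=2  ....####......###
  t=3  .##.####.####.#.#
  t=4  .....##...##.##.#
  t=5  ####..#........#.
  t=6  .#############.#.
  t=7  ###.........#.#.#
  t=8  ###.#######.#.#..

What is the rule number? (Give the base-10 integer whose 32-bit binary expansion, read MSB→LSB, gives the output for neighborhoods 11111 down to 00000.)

  nb #####: next=.  (t=0,i=15, bit31=0)
  nb ####.: next=#  (t=0,i=0, bit30=1)
  nb ###.#: next=.  (t=1,i=11, bit29=0)
  nb ###..: next=#  (t=0,i=1, bit28=1)
  nb ##.##: next=.  (t=1,i=2, bit27=0)
  nb ##.#.: next=#  (t=3,i=13, bit26=1)
  nb ##..#: next=#  (t=1,i=5, bit25=1)
  nb ##...: next=.  (t=0,i=2, bit24=0)
  nb #.###: next=.  (t=1,i=9, bit23=0)
  nb #.##.: next=.  (t=1,i=3, bit22=0)
  nb #.#.#: next=#  (t=3,i=14, bit21=1)
  nb #.#..: next=.  (t=4,i=16, bit20=0)
  nb #..##: next=#  (t=1,i=16, bit19=1)
  nb #..#.: next=#  (t=1,i=6, bit18=1)
  nb #...#: next=.  (t=4,i=8, bit17=0)
  nb #....: next=#  (t=0,i=3, bit16=1)
  nb .####: next=#  (t=0,i=14, bit15=1)
  nb .###.: next=.  (t=1,i=10, bit14=0)
  nb .##.#: next=.  (t=1,i=1, bit13=0)
  nb .##..: next=#  (t=0,i=7, bit12=1)
  nb .#.##: next=.  (t=1,i=8, bit11=0)
  nb .#.#.: next=.  (t=3,i=15, bit10=0)
  nb .#..#: next=#  (t=6,i=16, bit9=1)
  nb .#...: next=#  (t=4,i=0, bit8=1)
  nb ..###: next=#  (t=0,i=13, bit7=1)
  nb ..##.: next=.  (t=0,i=6, bit6=0)
  nb ..#.#: next=#  (t=1,i=7, bit5=1)
  nb ..#..: next=#  (t=5,i=6, bit4=1)
  nb ...##: next=.  (t=0,i=5, bit3=0)
  nb ...#.: next=.  (t=5,i=14, bit2=0)
  nb ....#: next=#  (t=0,i=4, bit1=1)
  nb .....: next=#  (t=0,i=10, bit0=1)
  bits 01010110001011011001001110110011 = 1445827507

1445827507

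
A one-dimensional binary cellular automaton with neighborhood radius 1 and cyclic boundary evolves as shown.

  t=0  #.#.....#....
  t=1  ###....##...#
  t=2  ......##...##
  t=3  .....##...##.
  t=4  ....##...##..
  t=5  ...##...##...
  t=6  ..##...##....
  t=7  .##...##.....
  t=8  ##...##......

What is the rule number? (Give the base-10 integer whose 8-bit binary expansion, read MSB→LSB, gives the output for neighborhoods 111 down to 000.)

46

  ### -> .   bit 7 = 0  t=1,i=0
  ##. -> .   bit 6 = 0  t=1,i=2
  #.# -> #   bit 5 = 1  t=0,i=1
  #.. -> .   bit 4 = 0  t=0,i=3
  .## -> #   bit 3 = 1  t=1,i=7
  .#. -> #   bit 2 = 1  t=0,i=0
  ..# -> #   bit 1 = 1  t=0,i=7
  ... -> .   bit 0 = 0  t=0,i=4
  bits 00101110 = 46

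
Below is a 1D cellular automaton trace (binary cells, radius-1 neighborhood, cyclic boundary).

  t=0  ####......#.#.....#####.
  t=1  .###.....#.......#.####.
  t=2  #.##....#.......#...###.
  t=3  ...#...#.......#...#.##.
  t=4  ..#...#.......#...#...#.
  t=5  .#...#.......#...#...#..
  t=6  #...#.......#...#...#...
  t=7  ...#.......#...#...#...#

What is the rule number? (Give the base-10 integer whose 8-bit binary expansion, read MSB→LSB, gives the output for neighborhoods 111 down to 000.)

194

  ###|#  b7=1 t=0,i=1
  ##.|#  b6=1 t=0,i=3
  #.#|.  b5=0 t=0,i=11
  #..|.  b4=0 t=0,i=4
  .##|.  b3=0 t=0,i=0
  .#.|.  b2=0 t=0,i=10
  ..#|#  b1=1 t=0,i=9
  ...|.  b0=0 t=0,i=5
  bits 11000010 = 194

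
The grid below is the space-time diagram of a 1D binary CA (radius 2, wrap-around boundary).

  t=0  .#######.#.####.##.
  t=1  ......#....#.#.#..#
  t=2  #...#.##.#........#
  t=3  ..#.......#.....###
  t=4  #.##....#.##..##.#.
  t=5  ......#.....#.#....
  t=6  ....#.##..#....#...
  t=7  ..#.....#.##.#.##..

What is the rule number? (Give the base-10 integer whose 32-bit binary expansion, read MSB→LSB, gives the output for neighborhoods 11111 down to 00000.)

  #####|.  b31=0 t=0,i=3
  ####.|#  b30=1 t=0,i=6
  ###.#|.  b29=0 t=0,i=7
  ###..|.  b28=0 t=3,i=18
  ##.##|#  b27=1 t=0,i=15
  ##.#.|.  b26=0 t=0,i=8
  ##..#|#  b25=1 t=0,i=18
  ##...|.  b24=0 t=2,i=1
  #.###|#  b23=1 t=0,i=11
  #.##.|.  b22=0 t=0,i=16
  #.#.#|.  b21=0 t=0,i=9
  #.#..|.  b20=0 t=1,i=15
  #..##|.  b19=0 t=0,i=0
  #..#.|.  b18=0 t=1,i=17
  #...#|#  b17=1 t=2,i=2
  #....|.  b16=0 t=1,i=1
  .####|.  b15=0 t=0,i=2
  .###.|#  b14=1 t=3,i=17
  .##.#|.  b13=0 t=2,i=7
  .##..|.  b12=0 t=0,i=17
  .#.##|.  b11=0 t=0,i=10
  .#.#.|.  b10=0 t=1,i=12
  .#..#|.  b9=0 t=1,i=16
  .#...|#  b8=1 t=1,i=0
  ..###|.  b7=0 t=0,i=1
  ..##.|#  b6=1 t=2,i=18
  ..#.#|.  b5=0 t=1,i=11
  ..#..|#  b4=1 t=1,i=6
  ...##|#  b3=1 t=2,i=17
  ...#.|.  b2=0 t=1,i=5
  ....#|#  b1=1 t=1,i=4
  .....|.  b0=0 t=1,i=2
  bits 01001010100000100100000101011010 = 1250050394

1250050394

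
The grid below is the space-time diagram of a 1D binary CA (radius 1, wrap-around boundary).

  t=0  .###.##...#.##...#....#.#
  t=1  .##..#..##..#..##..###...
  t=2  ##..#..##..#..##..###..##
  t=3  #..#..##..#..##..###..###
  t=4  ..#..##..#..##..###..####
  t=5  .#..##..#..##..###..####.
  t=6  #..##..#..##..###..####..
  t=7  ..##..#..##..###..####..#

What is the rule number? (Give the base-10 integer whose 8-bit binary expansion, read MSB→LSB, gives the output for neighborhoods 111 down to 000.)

  ### -> #   bit 7 = 1  t=0,i=2
  ##. -> .   bit 6 = 0  t=0,i=3
  #.# -> .   bit 5 = 0  t=0,i=0
  #.. -> .   bit 4 = 0  t=0,i=7
  .## -> #   bit 3 = 1  t=0,i=1
  .#. -> .   bit 2 = 0  t=0,i=10
  ..# -> #   bit 1 = 1  t=0,i=9
  ... -> #   bit 0 = 1  t=0,i=8
  bits 10001011 = 139

139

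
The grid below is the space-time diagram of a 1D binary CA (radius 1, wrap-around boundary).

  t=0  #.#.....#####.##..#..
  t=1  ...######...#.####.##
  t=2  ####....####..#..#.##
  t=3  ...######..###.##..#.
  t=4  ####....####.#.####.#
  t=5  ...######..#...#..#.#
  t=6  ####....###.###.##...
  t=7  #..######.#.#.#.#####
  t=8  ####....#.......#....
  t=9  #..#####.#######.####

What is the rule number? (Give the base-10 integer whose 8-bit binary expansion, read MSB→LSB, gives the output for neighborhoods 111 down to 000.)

91

  ### -> .   bit 7 = 0  t=0,i=9
  ##. -> #   bit 6 = 1  t=0,i=12
  #.# -> .   bit 5 = 0  t=0,i=1
  #.. -> #   bit 4 = 1  t=0,i=3
  .## -> #   bit 3 = 1  t=0,i=8
  .#. -> .   bit 2 = 0  t=0,i=0
  ..# -> #   bit 1 = 1  t=0,i=7
  ... -> #   bit 0 = 1  t=0,i=4
  bits 01011011 = 91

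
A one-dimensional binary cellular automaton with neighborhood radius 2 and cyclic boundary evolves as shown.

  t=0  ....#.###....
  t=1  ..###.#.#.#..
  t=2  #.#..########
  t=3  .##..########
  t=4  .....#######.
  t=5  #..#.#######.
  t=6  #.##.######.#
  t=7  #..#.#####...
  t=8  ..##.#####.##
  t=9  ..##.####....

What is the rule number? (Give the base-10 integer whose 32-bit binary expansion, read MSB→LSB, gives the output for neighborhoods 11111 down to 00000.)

  nb #####: next=#  (t=2,i=7, bit31=1)
  nb ####.: next=#  (t=2,i=12, bit30=1)
  nb ###.#: next=.  (t=1,i=4, bit29=0)
  nb ###..: next=#  (t=0,i=8, bit28=1)
  nb ##.##: next=.  (t=3,i=0, bit27=0)
  nb ##.#.: next=#  (t=1,i=5, bit26=1)
  nb ##..#: next=.  (t=3,i=3, bit25=0)
  nb ##...: next=.  (t=0,i=9, bit24=0)
  nb #.###: next=#  (t=0,i=6, bit23=1)
  nb #.##.: next=.  (t=3,i=1, bit22=0)
  nb #.#.#: next=#  (t=1,i=6, bit21=1)
  nb #.#..: next=#  (t=1,i=10, bit20=1)
  nb #..##: next=.  (t=2,i=4, bit19=0)
  nb #..#.: next=#  (t=5,i=2, bit18=1)
  nb #...#: next=#  (t=7,i=11, bit17=1)
  nb #....: next=#  (t=0,i=10, bit16=1)
  nb .####: next=#  (t=2,i=6, bit15=1)
  nb .###.: next=.  (t=0,i=7, bit14=0)
  nb .##.#: next=#  (t=6,i=0, bit13=1)
  nb .##..: next=.  (t=3,i=2, bit12=0)
  nb .#.##: next=.  (t=0,i=5, bit11=0)
  nb .#.#.: next=#  (t=1,i=7, bit10=1)
  nb .#..#: next=.  (t=2,i=3, bit9=0)
  nb .#...: next=#  (t=1,i=11, bit8=1)
  nb ..###: next=#  (t=1,i=2, bit7=1)
  nb ..##.: next=#  (t=8,i=2, bit6=1)
  nb ..#.#: next=#  (t=0,i=4, bit5=1)
  nb ..#..: next=.  (t=7,i=0, bit4=0)
  nb ...##: next=.  (t=1,i=1, bit3=0)
  nb ...#.: next=#  (t=0,i=3, bit2=1)
  nb ....#: next=#  (t=0,i=2, bit1=1)
  nb .....: next=.  (t=0,i=0, bit0=0)
  bits 11010100101101111010010111100110 = 3568805350

3568805350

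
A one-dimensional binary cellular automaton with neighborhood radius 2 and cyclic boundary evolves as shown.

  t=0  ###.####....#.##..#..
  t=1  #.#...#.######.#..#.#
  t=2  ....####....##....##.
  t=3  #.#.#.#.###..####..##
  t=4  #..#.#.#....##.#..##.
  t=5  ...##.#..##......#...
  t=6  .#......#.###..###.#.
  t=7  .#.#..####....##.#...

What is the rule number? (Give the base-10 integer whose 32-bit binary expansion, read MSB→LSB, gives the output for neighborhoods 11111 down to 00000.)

  [31] ##### => .  t=1,i=10
  [30] ####. => #  t=0,i=6
  [29] ###.# => #  t=0,i=2
  [28] ###.. => .  t=0,i=7
  [27] ##.## => .  t=0,i=3
  [26] ##.#. => .  t=1,i=1
  [25] ##..# => .  t=0,i=16
  [24] ##... => #  t=0,i=8
  [23] #.### => .  t=0,i=4
  [22] #.##. => .  t=0,i=14
  [21] #.#.# => .  t=3,i=2
  [20] #.#.. => .  t=1,i=2
  [19] #..## => #  t=0,i=20
  [18] #..#. => .  t=0,i=17
  [17] #...# => #  t=1,i=4
  [16] #.... => #  t=0,i=9
  [15] .#### => .  t=0,i=5
  [14] .###. => .  t=0,i=1
  [13] .##.# => .  t=1,i=0
  [12] .##.. => #  t=0,i=15
  [11] .#.## => #  t=0,i=13
  [10] .#.#. => #  t=3,i=3
  [9] .#..# => .  t=0,i=19
  [8] .#... => .  t=1,i=3
  [7] ..### => #  t=0,i=0
  [6] ..##. => .  t=2,i=12
  [5] ..#.# => #  t=0,i=12
  [4] ..#.. => #  t=0,i=18
  [3] ...## => .  t=2,i=3
  [2] ...#. => #  t=0,i=11
  [1] ....# => #  t=0,i=10
  [0] ..... => .  t=2,i=1
  bits 01100001000010110001110010110110 = 1628118198

1628118198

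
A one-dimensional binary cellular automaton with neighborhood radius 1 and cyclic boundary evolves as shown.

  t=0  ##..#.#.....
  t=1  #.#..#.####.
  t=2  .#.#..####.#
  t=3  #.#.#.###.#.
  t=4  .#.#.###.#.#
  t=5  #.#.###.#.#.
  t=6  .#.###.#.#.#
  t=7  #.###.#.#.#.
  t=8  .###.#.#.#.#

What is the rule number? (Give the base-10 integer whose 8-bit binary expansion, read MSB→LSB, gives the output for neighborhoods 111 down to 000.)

185

  ###|#  b7=1 t=1,i=8
  ##.|.  b6=0 t=0,i=1
  #.#|#  b5=1 t=0,i=5
  #..|#  b4=1 t=0,i=2
  .##|#  b3=1 t=0,i=0
  .#.|.  b2=0 t=0,i=4
  ..#|.  b1=0 t=0,i=3
  ...|#  b0=1 t=0,i=8
  bits 10111001 = 185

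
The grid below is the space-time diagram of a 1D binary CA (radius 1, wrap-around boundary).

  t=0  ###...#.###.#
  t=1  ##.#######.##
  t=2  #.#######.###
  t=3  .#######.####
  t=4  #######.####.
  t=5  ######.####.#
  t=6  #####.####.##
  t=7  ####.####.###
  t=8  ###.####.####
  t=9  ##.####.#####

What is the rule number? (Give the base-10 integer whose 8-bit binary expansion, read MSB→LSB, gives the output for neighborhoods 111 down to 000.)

191

  [7] ### => #  t=0,i=0
  [6] ##. => .  t=0,i=2
  [5] #.# => #  t=0,i=7
  [4] #.. => #  t=0,i=3
  [3] .## => #  t=0,i=8
  [2] .#. => #  t=0,i=6
  [1] ..# => #  t=0,i=5
  [0] ... => #  t=0,i=4
  bits 10111111 = 191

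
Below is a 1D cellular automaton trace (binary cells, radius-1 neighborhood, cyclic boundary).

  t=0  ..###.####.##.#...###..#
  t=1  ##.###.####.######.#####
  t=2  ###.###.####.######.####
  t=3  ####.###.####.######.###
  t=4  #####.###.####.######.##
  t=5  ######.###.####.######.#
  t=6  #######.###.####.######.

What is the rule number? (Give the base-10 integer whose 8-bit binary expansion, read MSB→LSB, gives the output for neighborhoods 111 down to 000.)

  nb ###: next=#  (t=0,i=3, bit7=1)
  nb ##.: next=#  (t=0,i=4, bit6=1)
  nb #.#: next=#  (t=0,i=5, bit5=1)
  nb #..: next=#  (t=0,i=0, bit4=1)
  nb .##: next=.  (t=0,i=2, bit3=0)
  nb .#.: next=#  (t=0,i=14, bit2=1)
  nb ..#: next=#  (t=0,i=1, bit1=1)
  nb ...: next=#  (t=0,i=16, bit0=1)
  bits 11110111 = 247

247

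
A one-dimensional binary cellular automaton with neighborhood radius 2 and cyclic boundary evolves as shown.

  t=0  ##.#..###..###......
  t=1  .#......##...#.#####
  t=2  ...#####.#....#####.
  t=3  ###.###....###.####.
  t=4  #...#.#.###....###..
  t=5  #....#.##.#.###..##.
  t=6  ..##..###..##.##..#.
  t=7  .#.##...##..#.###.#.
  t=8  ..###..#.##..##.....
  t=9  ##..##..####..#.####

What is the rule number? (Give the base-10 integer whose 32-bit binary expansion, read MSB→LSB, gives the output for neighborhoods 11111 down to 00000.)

3535911963

  ##### -> #   bit 31 = 1  t=1,i=17
  ####. -> #   bit 30 = 1  t=1,i=18
  ###.# -> .   bit 29 = 0  t=1,i=19
  ###.. -> #   bit 28 = 1  t=0,i=8
  ##.## -> .   bit 27 = 0  t=3,i=3
  ##.#. -> .   bit 26 = 0  t=0,i=2
  ##..# -> #   bit 25 = 1  t=0,i=9
  ##... -> .   bit 24 = 0  t=0,i=14
  #.### -> #   bit 23 = 1  t=1,i=15
  #.##. -> #   bit 22 = 1  t=5,i=7
  #.#.# -> .   bit 21 = 0  t=4,i=6
  #.#.. -> .   bit 20 = 0  t=0,i=3
  #..## -> .   bit 19 = 0  t=0,i=5
  #..#. -> .   bit 18 = 0  t=4,i=19
  #...# -> .   bit 17 = 0  t=1,i=11
  #.... -> #   bit 16 = 1  t=0,i=15
  .#### -> #   bit 15 = 1  t=1,i=16
  .###. -> .   bit 14 = 0  t=0,i=7
  .##.# -> #   bit 13 = 1  t=0,i=1
  .##.. -> #   bit 12 = 1  t=1,i=9
  .#.## -> #   bit 11 = 1  t=1,i=14
  .#.#. -> #   bit 10 = 1  t=4,i=5
  .#..# -> .   bit 9 = 0  t=0,i=4
  .#... -> .   bit 8 = 0  t=1,i=2
  ..### -> .   bit 7 = 0  t=0,i=6
  ..##. -> .   bit 6 = 0  t=0,i=0
  ..#.# -> .   bit 5 = 0  t=1,i=13
  ..#.. -> #   bit 4 = 1  t=4,i=0
  ...## -> #   bit 3 = 1  t=0,i=19
  ...#. -> .   bit 2 = 0  t=1,i=12
  ....# -> #   bit 1 = 1  t=0,i=18
  ..... -> #   bit 0 = 1  t=0,i=16
  bits 11010010110000011011110000011011 = 3535911963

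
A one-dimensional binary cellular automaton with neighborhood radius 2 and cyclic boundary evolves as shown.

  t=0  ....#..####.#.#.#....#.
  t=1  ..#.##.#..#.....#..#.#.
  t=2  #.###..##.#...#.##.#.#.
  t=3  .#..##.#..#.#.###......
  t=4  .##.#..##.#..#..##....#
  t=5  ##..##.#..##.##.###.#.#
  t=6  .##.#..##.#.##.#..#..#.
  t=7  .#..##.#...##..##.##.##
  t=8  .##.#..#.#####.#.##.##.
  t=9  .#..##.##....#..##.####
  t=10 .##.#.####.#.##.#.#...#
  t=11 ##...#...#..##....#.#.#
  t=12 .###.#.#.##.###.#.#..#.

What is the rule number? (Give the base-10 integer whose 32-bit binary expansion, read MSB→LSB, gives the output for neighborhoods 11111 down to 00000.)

995236602

  [31] ##### => .  t=8,i=11
  [30] ####. => .  t=0,i=9
  [29] ###.# => #  t=0,i=10
  [28] ###.. => #  t=2,i=4
  [27] ##.## => #  t=5,i=12
  [26] ##.#. => .  t=0,i=11
  [25] ##..# => #  t=2,i=5
  [24] ##... => #  t=3,i=17
  [23] #.### => .  t=2,i=2
  [22] #.##. => #  t=1,i=4
  [21] #.#.# => .  t=0,i=12
  [20] #.#.. => #  t=0,i=16
  [19] #..## => .  t=0,i=6
  [18] #..#. => .  t=1,i=9
  [17] #...# => #  t=1,i=0
  [16] #.... => .  t=0,i=0
  [15] .#### => .  t=0,i=8
  [14] .###. => .  t=2,i=3
  [13] .##.# => .  t=1,i=5
  [12] .##.. => #  t=4,i=17
  [11] .#.## => #  t=1,i=3
  [10] .#.#. => .  t=0,i=13
  [9] .#..# => #  t=0,i=5
  [8] .#... => .  t=0,i=17
  [7] ..### => #  t=0,i=7
  [6] ..##. => #  t=2,i=7
  [5] ..#.# => #  t=1,i=2
  [4] ..#.. => #  t=0,i=4
  [3] ...## => #  t=7,i=10
  [2] ...#. => .  t=0,i=3
  [1] ....# => #  t=0,i=2
  [0] ..... => .  t=0,i=1
  bits 00111011010100100001101011111010 = 995236602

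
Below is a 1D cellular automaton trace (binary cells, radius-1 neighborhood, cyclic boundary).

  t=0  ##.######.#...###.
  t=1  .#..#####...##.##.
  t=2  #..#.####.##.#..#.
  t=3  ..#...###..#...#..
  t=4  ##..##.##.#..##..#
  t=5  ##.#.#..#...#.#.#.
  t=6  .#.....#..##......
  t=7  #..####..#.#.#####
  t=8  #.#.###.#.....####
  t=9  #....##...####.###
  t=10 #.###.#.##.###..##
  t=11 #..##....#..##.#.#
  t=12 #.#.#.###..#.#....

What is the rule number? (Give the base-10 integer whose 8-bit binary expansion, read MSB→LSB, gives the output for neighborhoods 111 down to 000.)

195

  [7] ### => #  t=0,i=4
  [6] ##. => #  t=0,i=1
  [5] #.# => .  t=0,i=2
  [4] #.. => .  t=0,i=11
  [3] .## => .  t=0,i=0
  [2] .#. => .  t=0,i=10
  [1] ..# => #  t=0,i=13
  [0] ... => #  t=0,i=12
  bits 11000011 = 195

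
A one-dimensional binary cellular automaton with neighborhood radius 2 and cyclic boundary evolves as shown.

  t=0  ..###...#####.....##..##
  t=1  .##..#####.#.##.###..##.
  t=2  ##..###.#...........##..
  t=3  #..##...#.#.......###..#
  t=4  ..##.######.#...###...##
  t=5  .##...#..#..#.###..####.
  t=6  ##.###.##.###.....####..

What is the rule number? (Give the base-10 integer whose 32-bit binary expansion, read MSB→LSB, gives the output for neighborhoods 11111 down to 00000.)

1092585198

  [31] ##### => .  t=0,i=10
  [30] ####. => #  t=0,i=11
  [29] ###.# => .  t=1,i=9
  [28] ###.. => .  t=0,i=4
  [27] ##.## => .  t=1,i=15
  [26] ##.#. => .  t=1,i=10
  [25] ##..# => .  t=0,i=0
  [24] ##... => #  t=0,i=5
  [23] #.### => .  t=1,i=16
  [22] #.##. => .  t=1,i=13
  [21] #.#.# => .  t=1,i=11
  [20] #.#.. => #  t=2,i=8
  [19] #..## => #  t=0,i=1
  [18] #..#. => #  t=5,i=8
  [17] #...# => #  t=0,i=6
  [16] #.... => #  t=0,i=14
  [15] .#### => #  t=0,i=9
  [14] .###. => .  t=0,i=3
  [13] .##.# => .  t=1,i=14
  [12] .##.. => .  t=0,i=19
  [11] .#.## => .  t=1,i=12
  [10] .#.#. => #  t=3,i=9
  [9] .#..# => #  t=5,i=7
  [8] .#... => .  t=2,i=9
  [7] ..### => #  t=0,i=2
  [6] ..##. => #  t=0,i=18
  [5] ..#.# => #  t=3,i=8
  [4] ..#.. => .  t=5,i=6
  [3] ...## => #  t=0,i=7
  [2] ...#. => #  t=3,i=7
  [1] ....# => #  t=0,i=16
  [0] ..... => .  t=0,i=15
  bits 01000001000111111000011011101110 = 1092585198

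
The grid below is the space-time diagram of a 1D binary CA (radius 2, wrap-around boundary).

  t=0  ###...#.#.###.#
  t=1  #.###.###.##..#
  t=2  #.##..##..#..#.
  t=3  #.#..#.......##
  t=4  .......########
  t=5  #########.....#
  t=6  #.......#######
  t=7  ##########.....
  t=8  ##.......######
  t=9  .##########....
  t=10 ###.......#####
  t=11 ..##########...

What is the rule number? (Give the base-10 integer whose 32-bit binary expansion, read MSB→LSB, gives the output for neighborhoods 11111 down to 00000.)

  [31] ##### => .  t=4,i=9
  [30] ####. => .  t=0,i=1
  [29] ###.# => .  t=0,i=12
  [28] ###.. => #  t=0,i=2
  [27] ##.## => .  t=0,i=13
  [26] ##.#. => .  t=3,i=1
  [25] ##..# => .  t=1,i=12
  [24] ##... => #  t=0,i=3
  [23] #.### => #  t=0,i=10
  [22] #.##. => #  t=1,i=10
  [21] #.#.# => #  t=0,i=8
  [20] #.#.. => .  t=3,i=2
  [19] #..## => #  t=1,i=13
  [18] #..#. => .  t=2,i=9
  [17] #...# => #  t=0,i=4
  [16] #.... => #  t=3,i=7
  [15] .#### => #  t=0,i=0
  [14] .###. => #  t=0,i=11
  [13] .##.# => #  t=1,i=0
  [12] .##.. => .  t=1,i=11
  [11] .#.## => .  t=0,i=9
  [10] .#.#. => #  t=0,i=7
  [9] .#..# => .  t=2,i=11
  [8] .#... => .  t=3,i=6
  [7] ..### => #  t=3,i=13
  [6] ..##. => .  t=1,i=14
  [5] ..#.# => #  t=0,i=6
  [4] ..#.. => .  t=2,i=10
  [3] ...## => #  t=3,i=12
  [2] ...#. => .  t=0,i=5
  [1] ....# => #  t=3,i=11
  [0] ..... => #  t=3,i=8
  bits 00010001111010111110010010101011 = 300672171

300672171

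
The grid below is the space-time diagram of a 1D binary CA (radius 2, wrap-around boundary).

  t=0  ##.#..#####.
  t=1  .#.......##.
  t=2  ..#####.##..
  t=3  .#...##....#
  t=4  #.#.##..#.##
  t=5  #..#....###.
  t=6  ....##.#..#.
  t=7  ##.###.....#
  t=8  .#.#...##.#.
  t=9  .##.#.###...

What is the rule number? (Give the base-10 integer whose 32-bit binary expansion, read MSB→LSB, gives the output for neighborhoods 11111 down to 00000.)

1619078509

  nb #####: next=.  (t=0,i=8, bit31=0)
  nb ####.: next=#  (t=0,i=9, bit30=1)
  nb ###.#: next=#  (t=0,i=10, bit29=1)
  nb ###..: next=.  (t=7,i=5, bit28=0)
  nb ##.##: next=.  (t=0,i=11, bit27=0)
  nb ##.#.: next=.  (t=0,i=2, bit26=0)
  nb ##..#: next=.  (t=1,i=11, bit25=0)
  nb ##...: next=.  (t=2,i=10, bit24=0)
  nb #.###: next=#  (t=4,i=10, bit23=1)
  nb #.##.: next=.  (t=0,i=0, bit22=0)
  nb #.#.#: next=.  (t=4,i=2, bit21=0)
  nb #.#..: next=.  (t=0,i=3, bit20=0)
  nb #..##: next=.  (t=0,i=5, bit19=0)
  nb #..#.: next=.  (t=1,i=0, bit18=0)
  nb #...#: next=.  (t=3,i=3, bit17=0)
  nb #....: next=#  (t=1,i=3, bit16=1)
  nb .####: next=.  (t=0,i=7, bit15=0)
  nb .###.: next=.  (t=4,i=11, bit14=0)
  nb .##.#: next=#  (t=0,i=1, bit13=1)
  nb .##..: next=.  (t=1,i=10, bit12=0)
  nb .#.##: next=#  (t=4,i=3, bit11=1)
  nb .#.#.: next=#  (t=3,i=0, bit10=1)
  nb .#..#: next=.  (t=0,i=4, bit9=0)
  nb .#...: next=#  (t=1,i=2, bit8=1)
  nb ..###: next=.  (t=0,i=6, bit7=0)
  nb ..##.: next=#  (t=1,i=9, bit6=1)
  nb ..#.#: next=#  (t=3,i=11, bit5=1)
  nb ..#..: next=.  (t=1,i=1, bit4=0)
  nb ...##: next=#  (t=1,i=8, bit3=1)
  nb ...#.: next=#  (t=3,i=10, bit2=1)
  nb ....#: next=.  (t=1,i=7, bit1=0)
  nb .....: next=#  (t=1,i=4, bit0=1)
  bits 01100000100000010010110101101101 = 1619078509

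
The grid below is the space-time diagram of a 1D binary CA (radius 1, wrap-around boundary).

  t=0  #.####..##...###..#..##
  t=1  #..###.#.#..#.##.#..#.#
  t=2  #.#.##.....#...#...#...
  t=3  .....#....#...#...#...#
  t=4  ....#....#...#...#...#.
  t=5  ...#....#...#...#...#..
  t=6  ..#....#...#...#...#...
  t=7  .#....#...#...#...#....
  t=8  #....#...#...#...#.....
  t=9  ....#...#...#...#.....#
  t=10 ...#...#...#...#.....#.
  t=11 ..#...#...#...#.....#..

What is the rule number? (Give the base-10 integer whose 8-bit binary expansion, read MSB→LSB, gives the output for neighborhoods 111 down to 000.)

  nb ###: next=#  (t=0,i=3, bit7=1)
  nb ##.: next=#  (t=0,i=0, bit6=1)
  nb #.#: next=.  (t=0,i=1, bit5=0)
  nb #..: next=.  (t=0,i=6, bit4=0)
  nb .##: next=.  (t=0,i=2, bit3=0)
  nb .#.: next=.  (t=0,i=18, bit2=0)
  nb ..#: next=#  (t=0,i=7, bit1=1)
  nb ...: next=.  (t=0,i=11, bit0=0)
  bits 11000010 = 194

194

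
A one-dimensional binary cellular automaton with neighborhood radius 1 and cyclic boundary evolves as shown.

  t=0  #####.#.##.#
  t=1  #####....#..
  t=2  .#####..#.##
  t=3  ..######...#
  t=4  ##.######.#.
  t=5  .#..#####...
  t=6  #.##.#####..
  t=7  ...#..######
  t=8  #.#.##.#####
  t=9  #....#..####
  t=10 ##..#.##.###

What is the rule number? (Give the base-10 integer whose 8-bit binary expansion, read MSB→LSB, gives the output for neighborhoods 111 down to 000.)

  ### -> #   bit 7 = 1  t=0,i=0
  ##. -> #   bit 6 = 1  t=0,i=4
  #.# -> .   bit 5 = 0  t=0,i=5
  #.. -> #   bit 4 = 1  t=1,i=5
  .## -> .   bit 3 = 0  t=0,i=8
  .#. -> .   bit 2 = 0  t=0,i=6
  ..# -> #   bit 1 = 1  t=1,i=8
  ... -> .   bit 0 = 0  t=1,i=6
  bits 11010010 = 210

210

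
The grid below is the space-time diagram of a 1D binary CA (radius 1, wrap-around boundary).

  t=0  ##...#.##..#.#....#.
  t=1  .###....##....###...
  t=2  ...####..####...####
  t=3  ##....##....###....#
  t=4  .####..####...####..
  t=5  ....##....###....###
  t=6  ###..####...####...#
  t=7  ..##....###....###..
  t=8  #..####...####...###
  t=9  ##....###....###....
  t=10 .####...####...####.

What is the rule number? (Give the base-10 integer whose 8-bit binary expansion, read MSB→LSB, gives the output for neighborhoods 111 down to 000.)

  ### -> .   bit 7 = 0  t=1,i=2
  ##. -> #   bit 6 = 1  t=0,i=1
  #.# -> .   bit 5 = 0  t=0,i=6
  #.. -> #   bit 4 = 1  t=0,i=2
  .## -> .   bit 3 = 0  t=0,i=0
  .#. -> .   bit 2 = 0  t=0,i=5
  ..# -> .   bit 1 = 0  t=0,i=4
  ... -> #   bit 0 = 1  t=0,i=3
  bits 01010001 = 81

81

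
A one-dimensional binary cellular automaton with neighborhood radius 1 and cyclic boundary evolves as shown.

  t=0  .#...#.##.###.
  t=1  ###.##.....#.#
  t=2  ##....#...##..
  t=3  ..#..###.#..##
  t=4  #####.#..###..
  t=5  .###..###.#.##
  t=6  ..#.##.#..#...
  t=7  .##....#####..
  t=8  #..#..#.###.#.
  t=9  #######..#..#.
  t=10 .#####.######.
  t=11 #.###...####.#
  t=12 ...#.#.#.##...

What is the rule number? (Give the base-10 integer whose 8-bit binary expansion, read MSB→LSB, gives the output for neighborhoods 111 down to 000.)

150

  ###|#  b7=1 t=0,i=11
  ##.|.  b6=0 t=0,i=8
  #.#|.  b5=0 t=0,i=6
  #..|#  b4=1 t=0,i=2
  .##|.  b3=0 t=0,i=7
  .#.|#  b2=1 t=0,i=1
  ..#|#  b1=1 t=0,i=0
  ...|.  b0=0 t=0,i=3
  bits 10010110 = 150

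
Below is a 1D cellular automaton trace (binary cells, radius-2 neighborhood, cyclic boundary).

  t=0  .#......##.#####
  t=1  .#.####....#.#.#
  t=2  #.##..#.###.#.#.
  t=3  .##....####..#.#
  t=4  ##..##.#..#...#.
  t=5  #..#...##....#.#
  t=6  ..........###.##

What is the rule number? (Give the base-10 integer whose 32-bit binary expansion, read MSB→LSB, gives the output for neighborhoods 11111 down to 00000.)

2967031431

  ##### -> #   bit 31 = 1  t=0,i=13
  ####. -> .   bit 30 = 0  t=0,i=14
  ###.# -> #   bit 29 = 1  t=0,i=15
  ###.. -> #   bit 28 = 1  t=1,i=6
  ##.## -> .   bit 27 = 0  t=0,i=10
  ##.#. -> .   bit 26 = 0  t=0,i=0
  ##..# -> .   bit 25 = 0  t=2,i=4
  ##... -> .   bit 24 = 0  t=1,i=7
  #.### -> #   bit 23 = 1  t=0,i=11
  #.##. -> #   bit 22 = 1  t=2,i=2
  #.#.# -> .   bit 21 = 0  t=1,i=1
  #.#.. -> #   bit 20 = 1  t=0,i=1
  #..## -> #   bit 19 = 1  t=4,i=3
  #..#. -> .   bit 18 = 0  t=2,i=5
  #...# -> .   bit 17 = 0  t=4,i=12
  #.... -> #   bit 16 = 1  t=0,i=3
  .#### -> .   bit 15 = 0  t=0,i=12
  .###. -> #   bit 14 = 1  t=2,i=9
  .##.# -> .   bit 13 = 0  t=0,i=9
  .##.. -> .   bit 12 = 0  t=2,i=3
  .#.## -> #   bit 11 = 1  t=1,i=2
  .#.#. -> #   bit 10 = 1  t=1,i=0
  .#..# -> #   bit 9 = 1  t=4,i=8
  .#... -> .   bit 8 = 0  t=0,i=2
  ..### -> #   bit 7 = 1  t=3,i=7
  ..##. -> .   bit 6 = 0  t=0,i=8
  ..#.# -> .   bit 5 = 0  t=1,i=11
  ..#.. -> .   bit 4 = 0  t=4,i=10
  ...## -> .   bit 3 = 0  t=0,i=7
  ...#. -> #   bit 2 = 1  t=1,i=10
  ....# -> #   bit 1 = 1  t=0,i=6
  ..... -> #   bit 0 = 1  t=0,i=4
  bits 10110000110110010100111010000111 = 2967031431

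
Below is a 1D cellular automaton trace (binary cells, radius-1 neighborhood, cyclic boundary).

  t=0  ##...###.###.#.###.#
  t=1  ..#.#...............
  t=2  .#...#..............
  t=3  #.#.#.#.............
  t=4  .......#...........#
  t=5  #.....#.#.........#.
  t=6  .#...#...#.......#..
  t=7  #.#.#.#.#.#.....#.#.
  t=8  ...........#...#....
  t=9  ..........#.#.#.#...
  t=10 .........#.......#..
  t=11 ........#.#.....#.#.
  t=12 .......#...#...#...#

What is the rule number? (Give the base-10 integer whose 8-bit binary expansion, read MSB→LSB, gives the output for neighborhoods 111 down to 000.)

  nb ###: next=.  (t=0,i=0, bit7=0)
  nb ##.: next=.  (t=0,i=1, bit6=0)
  nb #.#: next=.  (t=0,i=8, bit5=0)
  nb #..: next=#  (t=0,i=2, bit4=1)
  nb .##: next=.  (t=0,i=5, bit3=0)
  nb .#.: next=.  (t=0,i=13, bit2=0)
  nb ..#: next=#  (t=0,i=4, bit1=1)
  nb ...: next=.  (t=0,i=3, bit0=0)
  bits 00010010 = 18

18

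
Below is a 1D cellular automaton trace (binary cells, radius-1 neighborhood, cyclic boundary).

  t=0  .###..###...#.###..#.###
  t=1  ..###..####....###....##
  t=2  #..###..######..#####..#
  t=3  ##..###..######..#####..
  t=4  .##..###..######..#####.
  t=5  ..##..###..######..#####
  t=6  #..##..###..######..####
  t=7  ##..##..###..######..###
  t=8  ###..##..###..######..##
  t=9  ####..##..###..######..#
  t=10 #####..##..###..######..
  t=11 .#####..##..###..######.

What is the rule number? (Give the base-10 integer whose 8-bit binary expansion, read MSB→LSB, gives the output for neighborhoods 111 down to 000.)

  ###|#  b7=1 t=0,i=2
  ##.|#  b6=1 t=0,i=3
  #.#|.  b5=0 t=0,i=0
  #..|#  b4=1 t=0,i=4
  .##|.  b3=0 t=0,i=1
  .#.|.  b2=0 t=0,i=12
  ..#|.  b1=0 t=0,i=5
  ...|#  b0=1 t=0,i=10
  bits 11010001 = 209

209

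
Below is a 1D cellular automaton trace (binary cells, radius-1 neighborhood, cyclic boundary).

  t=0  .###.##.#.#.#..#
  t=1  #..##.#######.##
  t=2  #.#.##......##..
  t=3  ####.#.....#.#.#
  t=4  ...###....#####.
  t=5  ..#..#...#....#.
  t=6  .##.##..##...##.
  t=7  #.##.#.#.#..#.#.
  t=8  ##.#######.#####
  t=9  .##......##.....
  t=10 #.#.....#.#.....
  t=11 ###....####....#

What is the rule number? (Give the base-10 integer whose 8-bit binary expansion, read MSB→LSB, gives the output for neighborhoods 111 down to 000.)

102

  ### -> .   bit 7 = 0  t=0,i=2
  ##. -> #   bit 6 = 1  t=0,i=3
  #.# -> #   bit 5 = 1  t=0,i=0
  #.. -> .   bit 4 = 0  t=0,i=13
  .## -> .   bit 3 = 0  t=0,i=1
  .#. -> #   bit 2 = 1  t=0,i=8
  ..# -> #   bit 1 = 1  t=0,i=14
  ... -> .   bit 0 = 0  t=2,i=7
  bits 01100110 = 102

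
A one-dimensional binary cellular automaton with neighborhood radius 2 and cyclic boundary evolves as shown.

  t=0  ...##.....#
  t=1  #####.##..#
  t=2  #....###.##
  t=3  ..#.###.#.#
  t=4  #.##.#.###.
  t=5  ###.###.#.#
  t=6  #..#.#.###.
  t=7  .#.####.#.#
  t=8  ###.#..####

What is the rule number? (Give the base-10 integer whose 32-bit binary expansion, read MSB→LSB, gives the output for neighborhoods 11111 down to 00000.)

208396281

  nb #####: next=.  (t=1,i=1, bit31=0)
  nb ####.: next=.  (t=1,i=3, bit30=0)
  nb ###.#: next=.  (t=1,i=4, bit29=0)
  nb ###..: next=.  (t=2,i=0, bit28=0)
  nb ##.##: next=#  (t=1,i=5, bit27=1)
  nb ##.#.: next=#  (t=3,i=7, bit26=1)
  nb ##..#: next=.  (t=1,i=8, bit25=0)
  nb ##...: next=.  (t=0,i=5, bit24=0)
  nb #.###: next=.  (t=2,i=9, bit23=0)
  nb #.##.: next=#  (t=1,i=6, bit22=1)
  nb #.#.#: next=#  (t=3,i=8, bit21=1)
  nb #.#..: next=.  (t=3,i=10, bit20=0)
  nb #..##: next=#  (t=1,i=9, bit19=1)
  nb #..#.: next=.  (t=3,i=1, bit18=0)
  nb #...#: next=#  (t=0,i=1, bit17=1)
  nb #....: next=#  (t=0,i=6, bit16=1)
  nb .####: next=#  (t=1,i=0, bit15=1)
  nb .###.: next=#  (t=2,i=6, bit14=1)
  nb .##.#: next=.  (t=4,i=3, bit13=0)
  nb .##..: next=#  (t=0,i=4, bit12=1)
  nb .#.##: next=#  (t=3,i=3, bit11=1)
  nb .#.#.: next=#  (t=3,i=9, bit10=1)
  nb .#..#: next=#  (t=3,i=0, bit9=1)
  nb .#...: next=#  (t=0,i=0, bit8=1)
  nb ..###: next=#  (t=1,i=10, bit7=1)
  nb ..##.: next=#  (t=0,i=3, bit6=1)
  nb ..#.#: next=#  (t=3,i=2, bit5=1)
  nb ..#..: next=#  (t=0,i=10, bit4=1)
  nb ...##: next=#  (t=0,i=2, bit3=1)
  nb ...#.: next=.  (t=0,i=9, bit2=0)
  nb ....#: next=.  (t=0,i=8, bit1=0)
  nb .....: next=#  (t=0,i=7, bit0=1)
  bits 00001100011010111101111111111001 = 208396281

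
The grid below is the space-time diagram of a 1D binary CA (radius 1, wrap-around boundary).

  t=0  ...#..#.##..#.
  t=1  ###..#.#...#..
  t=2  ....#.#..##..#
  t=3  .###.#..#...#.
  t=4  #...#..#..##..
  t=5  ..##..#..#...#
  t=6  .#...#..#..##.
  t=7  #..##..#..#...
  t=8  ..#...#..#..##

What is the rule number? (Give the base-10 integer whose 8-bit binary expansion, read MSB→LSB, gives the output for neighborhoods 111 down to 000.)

  nb ###: next=.  (t=1,i=1, bit7=0)
  nb ##.: next=.  (t=0,i=9, bit6=0)
  nb #.#: next=#  (t=0,i=7, bit5=1)
  nb #..: next=.  (t=0,i=4, bit4=0)
  nb .##: next=.  (t=0,i=8, bit3=0)
  nb .#.: next=.  (t=0,i=3, bit2=0)
  nb ..#: next=#  (t=0,i=2, bit1=1)
  nb ...: next=#  (t=0,i=0, bit0=1)
  bits 00100011 = 35

35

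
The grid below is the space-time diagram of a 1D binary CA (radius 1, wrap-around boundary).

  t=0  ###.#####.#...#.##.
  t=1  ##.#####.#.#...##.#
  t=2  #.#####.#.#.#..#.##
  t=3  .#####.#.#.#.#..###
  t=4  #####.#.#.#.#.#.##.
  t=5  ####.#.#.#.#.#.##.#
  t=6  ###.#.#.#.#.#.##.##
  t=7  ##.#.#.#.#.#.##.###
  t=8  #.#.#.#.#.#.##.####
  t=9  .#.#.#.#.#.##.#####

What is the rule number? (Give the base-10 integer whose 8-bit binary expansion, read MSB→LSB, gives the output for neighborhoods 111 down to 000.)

  ### -> #   bit 7 = 1  t=0,i=1
  ##. -> .   bit 6 = 0  t=0,i=2
  #.# -> #   bit 5 = 1  t=0,i=3
  #.. -> #   bit 4 = 1  t=0,i=11
  .## -> #   bit 3 = 1  t=0,i=0
  .#. -> .   bit 2 = 0  t=0,i=10
  ..# -> .   bit 1 = 0  t=0,i=13
  ... -> .   bit 0 = 0  t=0,i=12
  bits 10111000 = 184

184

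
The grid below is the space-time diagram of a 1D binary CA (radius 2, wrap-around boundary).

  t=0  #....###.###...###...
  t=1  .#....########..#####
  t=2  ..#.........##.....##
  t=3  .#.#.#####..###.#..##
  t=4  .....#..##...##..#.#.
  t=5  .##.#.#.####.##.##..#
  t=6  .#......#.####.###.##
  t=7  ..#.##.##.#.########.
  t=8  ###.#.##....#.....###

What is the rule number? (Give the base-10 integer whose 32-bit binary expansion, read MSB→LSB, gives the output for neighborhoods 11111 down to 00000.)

  #####|.  b31=0 t=1,i=8
  ####.|#  b30=1 t=1,i=12
  ###.#|#  b29=1 t=0,i=7
  ###..|#  b28=1 t=0,i=11
  ##.##|#  b27=1 t=0,i=8
  ##.#.|.  b26=0 t=1,i=0
  ##..#|.  b25=0 t=1,i=14
  ##...|#  b24=1 t=0,i=12
  #.###|#  b23=1 t=0,i=9
  #.##.|#  b22=1 t=5,i=1
  #.#.#|.  b21=0 t=3,i=1
  #.#..|.  b20=0 t=1,i=1
  #..##|.  b19=0 t=1,i=15
  #..#.|#  b18=1 t=2,i=1
  #...#|#  b17=1 t=0,i=13
  #....|.  b16=0 t=0,i=2
  .####|.  b15=0 t=1,i=7
  .###.|#  b14=1 t=0,i=6
  .##.#|.  b13=0 t=3,i=20
  .##..|#  b12=1 t=2,i=13
  .#.##|.  b11=0 t=3,i=4
  .#.#.|.  b10=0 t=3,i=2
  .#..#|#  b9=1 t=3,i=17
  .#...|#  b8=1 t=0,i=1
  ..###|.  b7=0 t=0,i=5
  ..##.|#  b6=1 t=2,i=12
  ..#.#|#  b5=1 t=4,i=17
  ..#..|.  b4=0 t=0,i=0
  ...##|.  b3=0 t=0,i=4
  ...#.|#  b2=1 t=0,i=20
  ....#|.  b1=0 t=0,i=3
  .....|#  b0=1 t=2,i=5
  bits 01111001110001100101001101100101 = 2043040613

2043040613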